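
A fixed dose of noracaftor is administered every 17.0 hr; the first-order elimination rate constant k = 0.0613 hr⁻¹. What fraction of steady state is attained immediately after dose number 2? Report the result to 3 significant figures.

f_n = 1 − e^(−nkτ) = 1 − e^(−2 × 0.06130 × 17.0) = 1 − e^(−2.084) = 1 − 0.1244 ≈ 0.876

0.876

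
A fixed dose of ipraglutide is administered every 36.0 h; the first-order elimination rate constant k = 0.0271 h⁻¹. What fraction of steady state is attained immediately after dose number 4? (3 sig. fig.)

f_n = 1 − e^(−nkτ) = 1 − e^(−4 × 0.02710 × 36.0) = 1 − e^(−3.902) = 1 − 0.02019 ≈ 0.980

0.980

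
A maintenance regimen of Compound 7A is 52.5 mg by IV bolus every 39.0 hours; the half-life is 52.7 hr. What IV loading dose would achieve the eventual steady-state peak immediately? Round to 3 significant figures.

131 mg

k = ln 2 / 52.7 = 0.01315 hr⁻¹
Accumulation ratio R = 1 / (1 − e^(−kτ)) = 1 / (1 − e^(−0.01315×39.0)) = 1 / (1 − 0.5987) = 2.492
Loading dose = maintenance dose × R = 52.5 × 2.492 ≈ 131 mg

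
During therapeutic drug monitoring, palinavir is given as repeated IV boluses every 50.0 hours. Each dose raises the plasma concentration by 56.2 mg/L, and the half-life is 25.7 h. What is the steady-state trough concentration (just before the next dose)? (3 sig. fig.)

19.7 mg/L

k = ln 2 / 25.7 = 0.02697 h⁻¹
Fraction remaining after one interval: e^(−kτ) = e^(−0.02697 × 50.0) = 0.2596
R = 1 / (1 − 0.2596) = 1.351
Css,max = 56.2 × 1.351 = 75.91 mg/L
Css,min = Css,max × e^(−kτ) = 75.91 × 0.2596 ≈ 19.7 mg/L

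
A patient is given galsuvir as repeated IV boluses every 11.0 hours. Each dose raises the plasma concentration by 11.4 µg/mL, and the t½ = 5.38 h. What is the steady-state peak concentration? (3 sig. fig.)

k = ln 2 / 5.38 = 0.1288 h⁻¹
Fraction remaining after one interval: e^(−kτ) = e^(−0.1288 × 11.0) = 0.2424
R = 1 / (1 − 0.2424) = 1.320
Css,max = 11.4 × 1.320 ≈ 15.0 µg/mL

15.0 µg/mL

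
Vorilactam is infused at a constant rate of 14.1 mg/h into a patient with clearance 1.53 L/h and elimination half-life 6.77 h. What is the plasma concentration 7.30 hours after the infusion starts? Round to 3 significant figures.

4.85 µg/mL

Css = rate / CL = 14.1 / 1.53 = 9.216 µg/mL
k = ln 2 / 6.77 = 0.1024 h⁻¹
C(t) = Css (1 − e^(−kt)) = 9.216 × (1 − e^(−0.7474)) = 9.216 × 0.5264 ≈ 4.85 µg/mL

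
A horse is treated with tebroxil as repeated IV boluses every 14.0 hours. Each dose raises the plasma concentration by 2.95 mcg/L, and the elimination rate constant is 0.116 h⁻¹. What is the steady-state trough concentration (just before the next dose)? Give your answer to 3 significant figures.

0.724 mcg/L

Fraction remaining after one interval: e^(−kτ) = e^(−0.1160 × 14.0) = 0.1971
R = 1 / (1 − 0.1971) = 1.245
Css,max = 2.95 × 1.245 = 3.674 mcg/L
Css,min = Css,max × e^(−kτ) = 3.674 × 0.1971 ≈ 0.724 mcg/L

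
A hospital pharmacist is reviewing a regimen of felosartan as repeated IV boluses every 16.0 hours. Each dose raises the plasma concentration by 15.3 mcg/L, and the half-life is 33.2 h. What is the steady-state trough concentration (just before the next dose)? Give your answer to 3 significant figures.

38.6 mcg/L

k = ln 2 / 33.2 = 0.02088 h⁻¹
Fraction remaining after one interval: e^(−kτ) = e^(−0.02088 × 16.0) = 0.7160
R = 1 / (1 − 0.7160) = 3.521
Css,max = 15.3 × 3.521 = 53.88 mcg/L
Css,min = Css,max × e^(−kτ) = 53.88 × 0.7160 ≈ 38.6 mcg/L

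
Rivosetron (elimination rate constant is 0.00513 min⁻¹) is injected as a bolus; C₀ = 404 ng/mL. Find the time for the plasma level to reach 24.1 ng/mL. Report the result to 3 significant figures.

550 minutes

C(t) = C₀ e^(−kt)  ⇒  t = ln(C₀/C) / k
t = ln(404/24.1) / 0.005130 = 2.819 / 0.005130 ≈ 550 minutes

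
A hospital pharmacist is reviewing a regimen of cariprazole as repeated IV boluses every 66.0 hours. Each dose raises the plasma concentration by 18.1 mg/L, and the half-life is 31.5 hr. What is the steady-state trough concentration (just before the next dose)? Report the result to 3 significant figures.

5.53 mg/L

k = ln 2 / 31.5 = 0.02200 hr⁻¹
Fraction remaining after one interval: e^(−kτ) = e^(−0.02200 × 66.0) = 0.2340
R = 1 / (1 − 0.2340) = 1.306
Css,max = 18.1 × 1.306 = 23.63 mg/L
Css,min = Css,max × e^(−kτ) = 23.63 × 0.2340 ≈ 5.53 mg/L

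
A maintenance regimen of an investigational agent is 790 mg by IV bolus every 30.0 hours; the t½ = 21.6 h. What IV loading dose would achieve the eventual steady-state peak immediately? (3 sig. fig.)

k = ln 2 / 21.6 = 0.03209 h⁻¹
Accumulation ratio R = 1 / (1 − e^(−kτ)) = 1 / (1 − e^(−0.03209×30.0)) = 1 / (1 − 0.3819) = 1.618
Loading dose = maintenance dose × R = 790 × 1.618 ≈ 1280 mg

1280 mg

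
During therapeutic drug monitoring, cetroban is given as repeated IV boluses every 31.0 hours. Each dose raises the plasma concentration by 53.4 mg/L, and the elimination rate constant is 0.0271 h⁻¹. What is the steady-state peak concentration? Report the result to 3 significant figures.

Fraction remaining after one interval: e^(−kτ) = e^(−0.02710 × 31.0) = 0.4317
R = 1 / (1 − 0.4317) = 1.760
Css,max = 53.4 × 1.760 ≈ 94.0 mg/L

94.0 mg/L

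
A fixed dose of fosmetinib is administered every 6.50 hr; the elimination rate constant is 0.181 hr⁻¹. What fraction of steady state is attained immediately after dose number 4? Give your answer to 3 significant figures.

f_n = 1 − e^(−nkτ) = 1 − e^(−4 × 0.1810 × 6.50) = 1 − e^(−4.706) = 1 − 0.009041 ≈ 0.991

0.991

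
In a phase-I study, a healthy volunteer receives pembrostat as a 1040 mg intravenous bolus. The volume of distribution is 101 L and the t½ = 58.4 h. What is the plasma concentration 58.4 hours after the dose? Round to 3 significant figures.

5.15 mg/L

C₀ = dose / V = 1040 / 101 = 10.30 mg/L
k = ln 2 / 58.4 = 0.01187 h⁻¹
C(t) = C₀ e^(−kt) = 10.30 × e^(−0.01187 × 58.4) = 10.30 × e^(−0.6931) = 10.30 × 0.5000 ≈ 5.15 mg/L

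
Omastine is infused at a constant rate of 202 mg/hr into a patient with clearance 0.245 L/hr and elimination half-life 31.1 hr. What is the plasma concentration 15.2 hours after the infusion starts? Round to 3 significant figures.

237 µg/mL

Css = rate / CL = 202 / 0.245 = 824.5 µg/mL
k = ln 2 / 31.1 = 0.02229 hr⁻¹
C(t) = Css (1 − e^(−kt)) = 824.5 × (1 − e^(−0.3388)) = 824.5 × 0.2874 ≈ 237 µg/mL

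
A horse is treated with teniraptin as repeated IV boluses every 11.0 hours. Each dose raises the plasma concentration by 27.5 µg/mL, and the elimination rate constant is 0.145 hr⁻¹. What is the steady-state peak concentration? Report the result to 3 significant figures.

34.5 µg/mL

Fraction remaining after one interval: e^(−kτ) = e^(−0.1450 × 11.0) = 0.2029
R = 1 / (1 − 0.2029) = 1.255
Css,max = 27.5 × 1.255 ≈ 34.5 µg/mL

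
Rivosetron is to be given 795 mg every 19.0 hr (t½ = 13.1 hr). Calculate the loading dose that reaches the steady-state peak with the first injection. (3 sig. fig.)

k = ln 2 / 13.1 = 0.05291 hr⁻¹
Accumulation ratio R = 1 / (1 − e^(−kτ)) = 1 / (1 − e^(−0.05291×19.0)) = 1 / (1 − 0.3659) = 1.577
Loading dose = maintenance dose × R = 795 × 1.577 ≈ 1250 mg

1250 mg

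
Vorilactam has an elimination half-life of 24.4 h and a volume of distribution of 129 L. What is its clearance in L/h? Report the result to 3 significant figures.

3.66 L/h

k = ln 2 / t½ = ln 2 / 24.4 = 0.02841 h⁻¹
CL = k · V = 0.02841 × 129 ≈ 3.66 L/h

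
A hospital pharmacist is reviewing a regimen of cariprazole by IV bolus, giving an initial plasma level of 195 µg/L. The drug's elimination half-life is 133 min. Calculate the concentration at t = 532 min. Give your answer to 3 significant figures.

12.2 µg/L

k = ln 2 / 133 = 0.005212 min⁻¹
532 min is 4.000 half-lives, so C = 195 × (1/2)^4.000 = 195 × 0.06250 ≈ 12.2 µg/L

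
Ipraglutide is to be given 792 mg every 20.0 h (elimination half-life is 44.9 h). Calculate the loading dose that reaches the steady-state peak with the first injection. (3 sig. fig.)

2980 mg

k = ln 2 / 44.9 = 0.01544 h⁻¹
Accumulation ratio R = 1 / (1 − e^(−kτ)) = 1 / (1 − e^(−0.01544×20.0)) = 1 / (1 − 0.7344) = 3.765
Loading dose = maintenance dose × R = 792 × 3.765 ≈ 2980 mg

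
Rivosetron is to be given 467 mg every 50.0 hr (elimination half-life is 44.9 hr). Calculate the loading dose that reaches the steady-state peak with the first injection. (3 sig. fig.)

k = ln 2 / 44.9 = 0.01544 hr⁻¹
Accumulation ratio R = 1 / (1 − e^(−kτ)) = 1 / (1 − e^(−0.01544×50.0)) = 1 / (1 − 0.4621) = 1.859
Loading dose = maintenance dose × R = 467 × 1.859 ≈ 868 mg

868 mg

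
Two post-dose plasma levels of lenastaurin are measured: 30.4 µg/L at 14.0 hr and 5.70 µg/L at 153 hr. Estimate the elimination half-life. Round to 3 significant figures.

57.6 hours

k = ln(C₁/C₂) / (t₂ − t₁) = ln(30.4/5.70) / (153 − 14.0)
  = 1.674 / 139.0 = 0.01204 hr⁻¹
t½ = ln 2 / k = ln 2 / 0.01204 ≈ 57.6 hours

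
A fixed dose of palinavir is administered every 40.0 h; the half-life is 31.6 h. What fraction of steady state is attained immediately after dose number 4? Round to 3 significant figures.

k = ln 2 / 31.6 = 0.02194 h⁻¹
f_n = 1 − e^(−nkτ) = 1 − e^(−4 × 0.02194 × 40.0) = 1 − e^(−3.510) = 1 − 0.02991 ≈ 0.970

0.970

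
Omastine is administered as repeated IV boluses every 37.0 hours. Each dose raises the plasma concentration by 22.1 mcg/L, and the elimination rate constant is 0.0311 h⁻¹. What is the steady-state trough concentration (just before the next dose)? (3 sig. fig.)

10.2 mcg/L

Fraction remaining after one interval: e^(−kτ) = e^(−0.03110 × 37.0) = 0.3164
R = 1 / (1 − 0.3164) = 1.463
Css,max = 22.1 × 1.463 = 32.33 mcg/L
Css,min = Css,max × e^(−kτ) = 32.33 × 0.3164 ≈ 10.2 mcg/L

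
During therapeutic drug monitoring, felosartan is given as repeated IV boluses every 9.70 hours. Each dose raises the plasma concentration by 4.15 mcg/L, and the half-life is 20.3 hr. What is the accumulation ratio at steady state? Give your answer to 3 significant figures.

3.55

k = ln 2 / 20.3 = 0.03415 hr⁻¹
Fraction remaining after one interval: e^(−kτ) = e^(−0.03415 × 9.70) = 0.7181
R = 1 / (1 − 0.7181) = 1 / 0.2819 ≈ 3.55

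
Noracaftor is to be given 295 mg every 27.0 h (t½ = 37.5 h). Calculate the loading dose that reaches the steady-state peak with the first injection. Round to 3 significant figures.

k = ln 2 / 37.5 = 0.01848 h⁻¹
Accumulation ratio R = 1 / (1 − e^(−kτ)) = 1 / (1 − e^(−0.01848×27.0)) = 1 / (1 − 0.6071) = 2.545
Loading dose = maintenance dose × R = 295 × 2.545 ≈ 751 mg

751 mg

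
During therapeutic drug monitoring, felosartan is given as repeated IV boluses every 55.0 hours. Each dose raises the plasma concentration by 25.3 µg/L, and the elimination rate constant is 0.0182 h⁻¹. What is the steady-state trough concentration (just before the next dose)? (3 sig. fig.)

Fraction remaining after one interval: e^(−kτ) = e^(−0.01820 × 55.0) = 0.3675
R = 1 / (1 − 0.3675) = 1.581
Css,max = 25.3 × 1.581 = 40.00 µg/L
Css,min = Css,max × e^(−kτ) = 40.00 × 0.3675 ≈ 14.7 µg/L

14.7 µg/L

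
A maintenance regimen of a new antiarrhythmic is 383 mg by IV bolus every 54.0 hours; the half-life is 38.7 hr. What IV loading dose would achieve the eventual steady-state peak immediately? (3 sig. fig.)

k = ln 2 / 38.7 = 0.01791 hr⁻¹
Accumulation ratio R = 1 / (1 − e^(−kτ)) = 1 / (1 − e^(−0.01791×54.0)) = 1 / (1 − 0.3802) = 1.613
Loading dose = maintenance dose × R = 383 × 1.613 ≈ 618 mg

618 mg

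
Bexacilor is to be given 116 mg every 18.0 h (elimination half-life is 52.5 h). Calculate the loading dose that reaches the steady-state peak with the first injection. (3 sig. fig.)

k = ln 2 / 52.5 = 0.01320 h⁻¹
Accumulation ratio R = 1 / (1 − e^(−kτ)) = 1 / (1 − e^(−0.01320×18.0)) = 1 / (1 − 0.7885) = 4.728
Loading dose = maintenance dose × R = 116 × 4.728 ≈ 548 mg

548 mg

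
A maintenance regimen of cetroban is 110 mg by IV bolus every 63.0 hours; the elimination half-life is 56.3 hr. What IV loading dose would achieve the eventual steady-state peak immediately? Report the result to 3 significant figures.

k = ln 2 / 56.3 = 0.01231 hr⁻¹
Accumulation ratio R = 1 / (1 − e^(−kτ)) = 1 / (1 − e^(−0.01231×63.0)) = 1 / (1 − 0.4604) = 1.853
Loading dose = maintenance dose × R = 110 × 1.853 ≈ 204 mg

204 mg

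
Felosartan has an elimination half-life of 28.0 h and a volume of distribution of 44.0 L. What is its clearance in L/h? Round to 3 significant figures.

1.09 L/h

k = ln 2 / t½ = ln 2 / 28.0 = 0.02476 h⁻¹
CL = k · V = 0.02476 × 44.0 ≈ 1.09 L/h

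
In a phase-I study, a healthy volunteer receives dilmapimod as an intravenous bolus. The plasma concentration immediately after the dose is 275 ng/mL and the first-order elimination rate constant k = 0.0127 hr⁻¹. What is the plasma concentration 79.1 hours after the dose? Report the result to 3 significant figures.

101 ng/mL

C(t) = C₀ e^(−kt) = 275 × e^(−0.01270 × 79.1) = 275 × e^(−1.005) = 275 × 0.3662 ≈ 101 ng/mL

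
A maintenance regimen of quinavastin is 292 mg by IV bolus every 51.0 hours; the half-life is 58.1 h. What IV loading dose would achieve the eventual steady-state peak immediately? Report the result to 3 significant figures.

641 mg

k = ln 2 / 58.1 = 0.01193 h⁻¹
Accumulation ratio R = 1 / (1 − e^(−kτ)) = 1 / (1 − e^(−0.01193×51.0)) = 1 / (1 − 0.5442) = 2.194
Loading dose = maintenance dose × R = 292 × 2.194 ≈ 641 mg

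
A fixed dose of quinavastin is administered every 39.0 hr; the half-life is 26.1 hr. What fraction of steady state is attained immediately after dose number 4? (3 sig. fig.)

k = ln 2 / 26.1 = 0.02656 hr⁻¹
f_n = 1 − e^(−nkτ) = 1 − e^(−4 × 0.02656 × 39.0) = 1 − e^(−4.143) = 1 − 0.01588 ≈ 0.984

0.984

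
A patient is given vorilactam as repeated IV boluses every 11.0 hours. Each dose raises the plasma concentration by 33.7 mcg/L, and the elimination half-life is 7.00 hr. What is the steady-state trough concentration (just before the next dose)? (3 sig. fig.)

17.1 mcg/L

k = ln 2 / 7.00 = 0.09902 hr⁻¹
Fraction remaining after one interval: e^(−kτ) = e^(−0.09902 × 11.0) = 0.3365
R = 1 / (1 − 0.3365) = 1.507
Css,max = 33.7 × 1.507 = 50.79 mcg/L
Css,min = Css,max × e^(−kτ) = 50.79 × 0.3365 ≈ 17.1 mcg/L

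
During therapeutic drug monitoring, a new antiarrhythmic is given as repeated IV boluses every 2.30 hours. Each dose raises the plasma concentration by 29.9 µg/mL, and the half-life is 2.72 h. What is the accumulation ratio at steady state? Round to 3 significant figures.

2.25

k = ln 2 / 2.72 = 0.2548 h⁻¹
Fraction remaining after one interval: e^(−kτ) = e^(−0.2548 × 2.30) = 0.5565
R = 1 / (1 − 0.5565) = 1 / 0.4435 ≈ 2.25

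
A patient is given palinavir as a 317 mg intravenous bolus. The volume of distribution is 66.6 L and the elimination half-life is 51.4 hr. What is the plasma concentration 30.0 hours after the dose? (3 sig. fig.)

C₀ = dose / V = 317 / 66.6 = 4.760 µg/mL
k = ln 2 / 51.4 = 0.01349 hr⁻¹
C(t) = C₀ e^(−kt) = 4.760 × e^(−0.01349 × 30.0) = 4.760 × e^(−0.4046) = 4.760 × 0.6673 ≈ 3.18 µg/mL

3.18 µg/mL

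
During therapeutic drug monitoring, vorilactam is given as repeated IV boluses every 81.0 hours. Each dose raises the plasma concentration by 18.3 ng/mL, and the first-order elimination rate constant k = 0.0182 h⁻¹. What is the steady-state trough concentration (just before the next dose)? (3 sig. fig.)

5.43 ng/mL

Fraction remaining after one interval: e^(−kτ) = e^(−0.01820 × 81.0) = 0.2290
R = 1 / (1 − 0.2290) = 1.297
Css,max = 18.3 × 1.297 = 23.73 ng/mL
Css,min = Css,max × e^(−kτ) = 23.73 × 0.2290 ≈ 5.43 ng/mL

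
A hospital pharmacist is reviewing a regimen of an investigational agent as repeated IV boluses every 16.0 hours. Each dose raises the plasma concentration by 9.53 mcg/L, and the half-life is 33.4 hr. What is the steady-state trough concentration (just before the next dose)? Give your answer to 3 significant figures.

24.2 mcg/L

k = ln 2 / 33.4 = 0.02075 hr⁻¹
Fraction remaining after one interval: e^(−kτ) = e^(−0.02075 × 16.0) = 0.7175
R = 1 / (1 − 0.7175) = 3.539
Css,max = 9.53 × 3.539 = 33.73 mcg/L
Css,min = Css,max × e^(−kτ) = 33.73 × 0.7175 ≈ 24.2 mcg/L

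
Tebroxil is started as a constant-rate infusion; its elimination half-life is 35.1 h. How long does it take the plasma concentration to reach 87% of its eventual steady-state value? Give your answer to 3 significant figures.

k = ln 2 / 35.1 = 0.01975 h⁻¹
f = 1 − e^(−kt)  ⇒  t = −ln(1 − f) / k
t = −ln(1 − 0.87) / 0.01975 = 2.040 / 0.01975 ≈ 103 hours

103 hours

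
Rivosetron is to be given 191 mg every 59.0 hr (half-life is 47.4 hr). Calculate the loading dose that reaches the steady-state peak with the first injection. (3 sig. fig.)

330 mg

k = ln 2 / 47.4 = 0.01462 hr⁻¹
Accumulation ratio R = 1 / (1 − e^(−kτ)) = 1 / (1 − e^(−0.01462×59.0)) = 1 / (1 − 0.4220) = 1.730
Loading dose = maintenance dose × R = 191 × 1.730 ≈ 330 mg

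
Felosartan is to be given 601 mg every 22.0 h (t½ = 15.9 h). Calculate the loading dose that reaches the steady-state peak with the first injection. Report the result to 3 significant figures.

974 mg

k = ln 2 / 15.9 = 0.04359 h⁻¹
Accumulation ratio R = 1 / (1 − e^(−kτ)) = 1 / (1 − e^(−0.04359×22.0)) = 1 / (1 − 0.3832) = 1.621
Loading dose = maintenance dose × R = 601 × 1.621 ≈ 974 mg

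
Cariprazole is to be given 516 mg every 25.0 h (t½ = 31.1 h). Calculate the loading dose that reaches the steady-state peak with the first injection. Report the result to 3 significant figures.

k = ln 2 / 31.1 = 0.02229 h⁻¹
Accumulation ratio R = 1 / (1 − e^(−kτ)) = 1 / (1 − e^(−0.02229×25.0)) = 1 / (1 − 0.5728) = 2.341
Loading dose = maintenance dose × R = 516 × 2.341 ≈ 1210 mg

1210 mg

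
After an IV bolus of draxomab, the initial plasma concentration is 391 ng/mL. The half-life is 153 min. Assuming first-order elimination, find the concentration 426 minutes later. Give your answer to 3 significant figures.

56.8 ng/mL

k = ln 2 / 153 = 0.004530 min⁻¹
C(t) = C₀ e^(−kt) = 391 × e^(−0.004530 × 426) = 391 × e^(−1.930) = 391 × 0.1452 ≈ 56.8 ng/mL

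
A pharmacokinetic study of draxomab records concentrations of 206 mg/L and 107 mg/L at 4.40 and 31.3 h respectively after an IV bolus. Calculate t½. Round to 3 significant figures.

28.5 hours

k = ln(C₁/C₂) / (t₂ − t₁) = ln(206/107) / (31.3 − 4.40)
  = 0.6550 / 26.90 = 0.02435 h⁻¹
t½ = ln 2 / k = ln 2 / 0.02435 ≈ 28.5 hours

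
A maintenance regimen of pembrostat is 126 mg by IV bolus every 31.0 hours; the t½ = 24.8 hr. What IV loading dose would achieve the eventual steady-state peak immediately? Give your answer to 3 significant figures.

k = ln 2 / 24.8 = 0.02795 hr⁻¹
Accumulation ratio R = 1 / (1 − e^(−kτ)) = 1 / (1 − e^(−0.02795×31.0)) = 1 / (1 − 0.4204) = 1.725
Loading dose = maintenance dose × R = 126 × 1.725 ≈ 217 mg

217 mg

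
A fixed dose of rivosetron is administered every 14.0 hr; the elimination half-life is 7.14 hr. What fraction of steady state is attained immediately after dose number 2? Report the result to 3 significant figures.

k = ln 2 / 7.14 = 0.09708 hr⁻¹
f_n = 1 − e^(−nkτ) = 1 − e^(−2 × 0.09708 × 14.0) = 1 − e^(−2.718) = 1 − 0.06599 ≈ 0.934

0.934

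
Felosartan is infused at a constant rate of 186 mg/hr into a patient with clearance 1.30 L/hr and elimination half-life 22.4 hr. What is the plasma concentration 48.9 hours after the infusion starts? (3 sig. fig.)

112 µg/mL

Css = rate / CL = 186 / 1.30 = 143.1 µg/mL
k = ln 2 / 22.4 = 0.03094 hr⁻¹
C(t) = Css (1 − e^(−kt)) = 143.1 × (1 − e^(−1.513)) = 143.1 × 0.7798 ≈ 112 µg/mL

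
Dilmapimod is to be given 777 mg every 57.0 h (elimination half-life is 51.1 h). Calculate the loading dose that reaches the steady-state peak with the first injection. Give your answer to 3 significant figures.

k = ln 2 / 51.1 = 0.01356 h⁻¹
Accumulation ratio R = 1 / (1 − e^(−kτ)) = 1 / (1 − e^(−0.01356×57.0)) = 1 / (1 − 0.4615) = 1.857
Loading dose = maintenance dose × R = 777 × 1.857 ≈ 1440 mg

1440 mg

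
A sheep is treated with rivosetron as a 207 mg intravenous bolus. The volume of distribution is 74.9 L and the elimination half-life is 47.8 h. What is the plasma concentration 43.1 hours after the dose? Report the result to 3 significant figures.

C₀ = dose / V = 207 / 74.9 = 2.764 mg/L
k = ln 2 / 47.8 = 0.01450 h⁻¹
C(t) = C₀ e^(−kt) = 2.764 × e^(−0.01450 × 43.1) = 2.764 × e^(−0.6250) = 2.764 × 0.5353 ≈ 1.48 mg/L

1.48 mg/L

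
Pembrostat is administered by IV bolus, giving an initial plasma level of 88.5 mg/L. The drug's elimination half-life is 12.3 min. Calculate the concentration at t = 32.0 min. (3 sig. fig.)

14.6 mg/L

k = ln 2 / 12.3 = 0.05635 min⁻¹
C(t) = C₀ e^(−kt) = 88.5 × e^(−0.05635 × 32.0) = 88.5 × e^(−1.803) = 88.5 × 0.1648 ≈ 14.6 mg/L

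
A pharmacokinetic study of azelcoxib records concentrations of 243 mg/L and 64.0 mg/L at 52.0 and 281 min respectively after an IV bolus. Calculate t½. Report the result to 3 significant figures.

119 minutes

k = ln(C₁/C₂) / (t₂ − t₁) = ln(243/64.0) / (281 − 52.0)
  = 1.334 / 229.0 = 0.005826 min⁻¹
t½ = ln 2 / k = ln 2 / 0.005826 ≈ 119 minutes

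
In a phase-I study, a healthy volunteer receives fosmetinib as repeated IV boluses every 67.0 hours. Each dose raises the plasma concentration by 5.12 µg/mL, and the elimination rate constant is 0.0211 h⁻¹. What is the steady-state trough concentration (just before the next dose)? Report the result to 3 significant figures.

1.65 µg/mL

Fraction remaining after one interval: e^(−kτ) = e^(−0.02110 × 67.0) = 0.2432
R = 1 / (1 − 0.2432) = 1.321
Css,max = 5.12 × 1.321 = 6.766 µg/mL
Css,min = Css,max × e^(−kτ) = 6.766 × 0.2432 ≈ 1.65 µg/mL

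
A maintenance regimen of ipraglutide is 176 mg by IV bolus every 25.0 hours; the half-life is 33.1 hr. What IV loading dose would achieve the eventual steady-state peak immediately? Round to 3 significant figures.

k = ln 2 / 33.1 = 0.02094 hr⁻¹
Accumulation ratio R = 1 / (1 − e^(−kτ)) = 1 / (1 − e^(−0.02094×25.0)) = 1 / (1 − 0.5924) = 2.454
Loading dose = maintenance dose × R = 176 × 2.454 ≈ 432 mg

432 mg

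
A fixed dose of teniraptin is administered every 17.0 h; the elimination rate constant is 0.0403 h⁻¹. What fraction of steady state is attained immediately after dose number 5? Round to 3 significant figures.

0.967

f_n = 1 − e^(−nkτ) = 1 − e^(−5 × 0.04030 × 17.0) = 1 − e^(−3.426) = 1 − 0.03253 ≈ 0.967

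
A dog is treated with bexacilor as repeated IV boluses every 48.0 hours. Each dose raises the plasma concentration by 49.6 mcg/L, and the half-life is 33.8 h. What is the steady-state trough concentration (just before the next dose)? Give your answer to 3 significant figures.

29.6 mcg/L

k = ln 2 / 33.8 = 0.02051 h⁻¹
Fraction remaining after one interval: e^(−kτ) = e^(−0.02051 × 48.0) = 0.3737
R = 1 / (1 − 0.3737) = 1.597
Css,max = 49.6 × 1.597 = 79.19 mcg/L
Css,min = Css,max × e^(−kτ) = 79.19 × 0.3737 ≈ 29.6 mcg/L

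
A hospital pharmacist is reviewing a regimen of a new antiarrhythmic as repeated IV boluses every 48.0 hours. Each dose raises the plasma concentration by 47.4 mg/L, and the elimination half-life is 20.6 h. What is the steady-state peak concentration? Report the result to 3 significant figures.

59.2 mg/L

k = ln 2 / 20.6 = 0.03365 h⁻¹
Fraction remaining after one interval: e^(−kτ) = e^(−0.03365 × 48.0) = 0.1989
R = 1 / (1 − 0.1989) = 1.248
Css,max = 47.4 × 1.248 ≈ 59.2 mg/L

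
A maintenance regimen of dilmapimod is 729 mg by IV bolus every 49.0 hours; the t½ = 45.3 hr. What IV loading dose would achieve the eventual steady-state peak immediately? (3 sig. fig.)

1380 mg

k = ln 2 / 45.3 = 0.01530 hr⁻¹
Accumulation ratio R = 1 / (1 − e^(−kτ)) = 1 / (1 − e^(−0.01530×49.0)) = 1 / (1 − 0.4725) = 1.896
Loading dose = maintenance dose × R = 729 × 1.896 ≈ 1380 mg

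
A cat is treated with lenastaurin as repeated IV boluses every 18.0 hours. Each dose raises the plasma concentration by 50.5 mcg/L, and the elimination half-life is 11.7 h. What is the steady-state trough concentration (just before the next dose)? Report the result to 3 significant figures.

k = ln 2 / 11.7 = 0.05924 h⁻¹
Fraction remaining after one interval: e^(−kτ) = e^(−0.05924 × 18.0) = 0.3443
R = 1 / (1 − 0.3443) = 1.525
Css,max = 50.5 × 1.525 = 77.01 mcg/L
Css,min = Css,max × e^(−kτ) = 77.01 × 0.3443 ≈ 26.5 mcg/L

26.5 mcg/L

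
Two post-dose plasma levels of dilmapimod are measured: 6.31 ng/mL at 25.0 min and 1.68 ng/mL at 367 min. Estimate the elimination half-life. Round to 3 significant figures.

179 minutes

k = ln(C₁/C₂) / (t₂ − t₁) = ln(6.31/1.68) / (367 − 25.0)
  = 1.323 / 342.0 = 0.003869 min⁻¹
t½ = ln 2 / k = ln 2 / 0.003869 ≈ 179 minutes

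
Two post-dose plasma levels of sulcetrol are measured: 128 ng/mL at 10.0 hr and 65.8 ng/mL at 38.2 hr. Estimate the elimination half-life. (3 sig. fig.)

k = ln(C₁/C₂) / (t₂ − t₁) = ln(128/65.8) / (38.2 − 10.0)
  = 0.6654 / 28.20 = 0.02360 hr⁻¹
t½ = ln 2 / k = ln 2 / 0.02360 ≈ 29.4 hours

29.4 hours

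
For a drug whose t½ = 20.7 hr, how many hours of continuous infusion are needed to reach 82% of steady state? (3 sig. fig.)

k = ln 2 / 20.7 = 0.03349 hr⁻¹
f = 1 − e^(−kt)  ⇒  t = −ln(1 − f) / k
t = −ln(1 − 0.82) / 0.03349 = 1.715 / 0.03349 ≈ 51.2 hours

51.2 hours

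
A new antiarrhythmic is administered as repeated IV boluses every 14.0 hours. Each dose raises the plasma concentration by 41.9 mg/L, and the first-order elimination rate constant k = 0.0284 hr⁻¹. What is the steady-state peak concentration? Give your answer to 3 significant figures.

Fraction remaining after one interval: e^(−kτ) = e^(−0.02840 × 14.0) = 0.6719
R = 1 / (1 − 0.6719) = 3.048
Css,max = 41.9 × 3.048 ≈ 128 mg/L

128 mg/L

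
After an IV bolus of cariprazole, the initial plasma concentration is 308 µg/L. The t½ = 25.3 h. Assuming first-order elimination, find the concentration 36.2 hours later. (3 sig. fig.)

114 µg/L

k = ln 2 / 25.3 = 0.02740 h⁻¹
C(t) = C₀ e^(−kt) = 308 × e^(−0.02740 × 36.2) = 308 × e^(−0.9918) = 308 × 0.3709 ≈ 114 µg/L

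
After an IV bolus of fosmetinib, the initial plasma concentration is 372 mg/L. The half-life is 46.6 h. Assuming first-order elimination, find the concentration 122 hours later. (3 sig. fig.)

60.6 mg/L

k = ln 2 / 46.6 = 0.01487 h⁻¹
C(t) = C₀ e^(−kt) = 372 × e^(−0.01487 × 122) = 372 × e^(−1.815) = 372 × 0.1629 ≈ 60.6 mg/L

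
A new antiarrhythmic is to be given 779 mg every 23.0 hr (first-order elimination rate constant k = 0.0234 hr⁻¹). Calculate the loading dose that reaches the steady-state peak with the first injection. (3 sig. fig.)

Accumulation ratio R = 1 / (1 − e^(−kτ)) = 1 / (1 − e^(−0.02340×23.0)) = 1 / (1 − 0.5838) = 2.403
Loading dose = maintenance dose × R = 779 × 2.403 ≈ 1870 mg

1870 mg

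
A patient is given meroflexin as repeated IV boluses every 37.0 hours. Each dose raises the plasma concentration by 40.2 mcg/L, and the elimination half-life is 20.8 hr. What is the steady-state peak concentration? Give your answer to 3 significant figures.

56.7 mcg/L

k = ln 2 / 20.8 = 0.03332 hr⁻¹
Fraction remaining after one interval: e^(−kτ) = e^(−0.03332 × 37.0) = 0.2914
R = 1 / (1 − 0.2914) = 1.411
Css,max = 40.2 × 1.411 ≈ 56.7 mcg/L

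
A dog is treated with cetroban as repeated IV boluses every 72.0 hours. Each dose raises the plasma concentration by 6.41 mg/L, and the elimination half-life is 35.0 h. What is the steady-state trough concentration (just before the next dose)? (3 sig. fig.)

k = ln 2 / 35.0 = 0.01980 h⁻¹
Fraction remaining after one interval: e^(−kτ) = e^(−0.01980 × 72.0) = 0.2403
R = 1 / (1 − 0.2403) = 1.316
Css,max = 6.41 × 1.316 = 8.437 mg/L
Css,min = Css,max × e^(−kτ) = 8.437 × 0.2403 ≈ 2.03 mg/L

2.03 mg/L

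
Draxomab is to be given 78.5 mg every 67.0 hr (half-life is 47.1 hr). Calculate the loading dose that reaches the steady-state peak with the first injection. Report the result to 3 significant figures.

k = ln 2 / 47.1 = 0.01472 hr⁻¹
Accumulation ratio R = 1 / (1 − e^(−kτ)) = 1 / (1 − e^(−0.01472×67.0)) = 1 / (1 − 0.3731) = 1.595
Loading dose = maintenance dose × R = 78.5 × 1.595 ≈ 125 mg

125 mg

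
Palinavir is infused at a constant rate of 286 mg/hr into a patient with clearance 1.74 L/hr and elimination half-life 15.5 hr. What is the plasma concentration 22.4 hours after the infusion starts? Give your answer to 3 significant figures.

104 mg/L

Css = rate / CL = 286 / 1.74 = 164.4 mg/L
k = ln 2 / 15.5 = 0.04472 hr⁻¹
C(t) = Css (1 − e^(−kt)) = 164.4 × (1 − e^(−1.002)) = 164.4 × 0.6327 ≈ 104 mg/L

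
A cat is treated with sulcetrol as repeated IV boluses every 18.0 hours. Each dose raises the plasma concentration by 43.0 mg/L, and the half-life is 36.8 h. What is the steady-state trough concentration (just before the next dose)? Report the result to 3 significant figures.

107 mg/L

k = ln 2 / 36.8 = 0.01884 h⁻¹
Fraction remaining after one interval: e^(−kτ) = e^(−0.01884 × 18.0) = 0.7125
R = 1 / (1 − 0.7125) = 3.478
Css,max = 43.0 × 3.478 = 149.5 mg/L
Css,min = Css,max × e^(−kτ) = 149.5 × 0.7125 ≈ 107 mg/L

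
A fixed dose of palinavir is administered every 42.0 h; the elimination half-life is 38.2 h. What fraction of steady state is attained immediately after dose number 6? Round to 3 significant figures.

0.990

k = ln 2 / 38.2 = 0.01815 h⁻¹
f_n = 1 − e^(−nkτ) = 1 − e^(−6 × 0.01815 × 42.0) = 1 − e^(−4.573) = 1 − 0.01033 ≈ 0.990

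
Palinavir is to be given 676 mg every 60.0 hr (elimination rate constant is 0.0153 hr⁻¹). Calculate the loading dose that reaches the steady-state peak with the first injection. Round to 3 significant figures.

Accumulation ratio R = 1 / (1 − e^(−kτ)) = 1 / (1 − e^(−0.01530×60.0)) = 1 / (1 − 0.3993) = 1.665
Loading dose = maintenance dose × R = 676 × 1.665 ≈ 1130 mg

1130 mg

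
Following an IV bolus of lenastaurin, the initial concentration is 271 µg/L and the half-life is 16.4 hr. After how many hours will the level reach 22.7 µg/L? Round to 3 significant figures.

k = ln 2 / 16.4 = 0.04227 hr⁻¹
C(t) = C₀ e^(−kt)  ⇒  t = ln(C₀/C) / k
t = ln(271/22.7) / 0.04227 = 2.480 / 0.04227 ≈ 58.7 hours

58.7 hours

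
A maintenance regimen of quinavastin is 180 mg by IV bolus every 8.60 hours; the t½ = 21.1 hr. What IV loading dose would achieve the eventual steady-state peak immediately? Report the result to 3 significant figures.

k = ln 2 / 21.1 = 0.03285 hr⁻¹
Accumulation ratio R = 1 / (1 − e^(−kτ)) = 1 / (1 − e^(−0.03285×8.60)) = 1 / (1 − 0.7539) = 4.063
Loading dose = maintenance dose × R = 180 × 4.063 ≈ 731 mg

731 mg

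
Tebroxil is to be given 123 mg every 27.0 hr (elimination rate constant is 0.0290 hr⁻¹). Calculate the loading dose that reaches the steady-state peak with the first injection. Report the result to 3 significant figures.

227 mg

Accumulation ratio R = 1 / (1 − e^(−kτ)) = 1 / (1 − e^(−0.02900×27.0)) = 1 / (1 − 0.4570) = 1.842
Loading dose = maintenance dose × R = 123 × 1.842 ≈ 227 mg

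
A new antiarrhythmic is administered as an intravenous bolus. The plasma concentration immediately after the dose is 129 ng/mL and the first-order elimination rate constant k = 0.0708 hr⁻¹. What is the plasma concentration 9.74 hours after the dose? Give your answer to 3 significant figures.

C(t) = C₀ e^(−kt) = 129 × e^(−0.07080 × 9.74) = 129 × e^(−0.6896) = 129 × 0.5018 ≈ 64.7 ng/mL

64.7 ng/mL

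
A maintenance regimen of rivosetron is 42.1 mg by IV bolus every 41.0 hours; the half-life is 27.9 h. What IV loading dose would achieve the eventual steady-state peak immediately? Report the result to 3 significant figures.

65.9 mg

k = ln 2 / 27.9 = 0.02484 h⁻¹
Accumulation ratio R = 1 / (1 − e^(−kτ)) = 1 / (1 − e^(−0.02484×41.0)) = 1 / (1 − 0.3611) = 1.565
Loading dose = maintenance dose × R = 42.1 × 1.565 ≈ 65.9 mg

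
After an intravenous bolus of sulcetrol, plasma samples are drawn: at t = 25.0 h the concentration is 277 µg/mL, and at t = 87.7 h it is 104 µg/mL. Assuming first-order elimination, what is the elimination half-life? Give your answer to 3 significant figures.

44.4 hours

k = ln(C₁/C₂) / (t₂ − t₁) = ln(277/104) / (87.7 − 25.0)
  = 0.9796 / 62.70 = 0.01562 h⁻¹
t½ = ln 2 / k = ln 2 / 0.01562 ≈ 44.4 hours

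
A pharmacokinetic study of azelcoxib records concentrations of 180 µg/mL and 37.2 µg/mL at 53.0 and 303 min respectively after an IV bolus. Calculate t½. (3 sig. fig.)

110 minutes

k = ln(C₁/C₂) / (t₂ − t₁) = ln(180/37.2) / (303 − 53.0)
  = 1.577 / 250.0 = 0.006307 min⁻¹
t½ = ln 2 / k = ln 2 / 0.006307 ≈ 110 minutes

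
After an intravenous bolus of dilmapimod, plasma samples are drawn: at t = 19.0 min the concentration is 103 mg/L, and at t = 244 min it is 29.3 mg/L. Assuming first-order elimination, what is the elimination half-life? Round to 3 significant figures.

k = ln(C₁/C₂) / (t₂ − t₁) = ln(103/29.3) / (244 − 19.0)
  = 1.257 / 225.0 = 0.005587 min⁻¹
t½ = ln 2 / k = ln 2 / 0.005587 ≈ 124 minutes

124 minutes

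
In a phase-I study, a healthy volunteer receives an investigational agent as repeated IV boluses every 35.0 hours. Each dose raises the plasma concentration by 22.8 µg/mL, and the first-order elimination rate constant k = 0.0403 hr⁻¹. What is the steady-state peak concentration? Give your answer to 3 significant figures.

Fraction remaining after one interval: e^(−kτ) = e^(−0.04030 × 35.0) = 0.2440
R = 1 / (1 − 0.2440) = 1.323
Css,max = 22.8 × 1.323 ≈ 30.2 µg/mL

30.2 µg/mL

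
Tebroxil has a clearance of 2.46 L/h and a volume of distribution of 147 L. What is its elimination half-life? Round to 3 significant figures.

41.4 hours

k = CL / V = 2.46 / 147 = 0.01673 h⁻¹
t½ = ln 2 / k = ln 2 / 0.01673 ≈ 41.4 hours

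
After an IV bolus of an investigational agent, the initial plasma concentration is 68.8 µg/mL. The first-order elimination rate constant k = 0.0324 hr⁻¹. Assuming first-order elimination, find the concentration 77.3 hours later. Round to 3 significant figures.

C(t) = C₀ e^(−kt) = 68.8 × e^(−0.03240 × 77.3) = 68.8 × e^(−2.505) = 68.8 × 0.08171 ≈ 5.62 µg/mL

5.62 µg/mL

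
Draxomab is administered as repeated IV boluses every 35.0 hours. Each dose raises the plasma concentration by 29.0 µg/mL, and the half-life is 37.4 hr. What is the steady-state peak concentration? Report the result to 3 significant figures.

k = ln 2 / 37.4 = 0.01853 hr⁻¹
Fraction remaining after one interval: e^(−kτ) = e^(−0.01853 × 35.0) = 0.5227
R = 1 / (1 − 0.5227) = 2.095
Css,max = 29.0 × 2.095 ≈ 60.8 µg/mL

60.8 µg/mL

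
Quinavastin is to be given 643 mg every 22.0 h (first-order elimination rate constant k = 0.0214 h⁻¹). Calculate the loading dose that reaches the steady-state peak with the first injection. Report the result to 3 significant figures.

Accumulation ratio R = 1 / (1 − e^(−kτ)) = 1 / (1 − e^(−0.02140×22.0)) = 1 / (1 − 0.6245) = 2.663
Loading dose = maintenance dose × R = 643 × 2.663 ≈ 1710 mg

1710 mg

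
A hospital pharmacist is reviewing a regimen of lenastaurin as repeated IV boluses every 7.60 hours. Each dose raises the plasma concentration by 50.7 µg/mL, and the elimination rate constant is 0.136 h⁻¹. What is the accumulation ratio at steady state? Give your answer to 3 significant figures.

1.55

Fraction remaining after one interval: e^(−kτ) = e^(−0.1360 × 7.60) = 0.3557
R = 1 / (1 − 0.3557) = 1 / 0.6443 ≈ 1.55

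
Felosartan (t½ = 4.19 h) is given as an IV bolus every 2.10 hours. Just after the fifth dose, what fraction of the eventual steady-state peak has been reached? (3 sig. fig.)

k = ln 2 / 4.19 = 0.1654 h⁻¹
f_n = 1 − e^(−nkτ) = 1 − e^(−5 × 0.1654 × 2.10) = 1 − e^(−1.737) = 1 − 0.1760 ≈ 0.824

0.824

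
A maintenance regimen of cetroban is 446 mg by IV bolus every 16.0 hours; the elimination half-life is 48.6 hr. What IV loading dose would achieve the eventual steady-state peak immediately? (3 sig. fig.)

2190 mg

k = ln 2 / 48.6 = 0.01426 hr⁻¹
Accumulation ratio R = 1 / (1 − e^(−kτ)) = 1 / (1 − e^(−0.01426×16.0)) = 1 / (1 − 0.7960) = 4.901
Loading dose = maintenance dose × R = 446 × 4.901 ≈ 2190 mg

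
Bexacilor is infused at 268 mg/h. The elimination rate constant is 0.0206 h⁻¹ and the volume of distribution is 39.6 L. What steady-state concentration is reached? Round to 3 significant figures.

329 mg/L

CL = k · V = 0.0206 × 39.6 = 0.8158 L/h
Css = rate / CL = 268 / 0.8158 ≈ 329 mg/L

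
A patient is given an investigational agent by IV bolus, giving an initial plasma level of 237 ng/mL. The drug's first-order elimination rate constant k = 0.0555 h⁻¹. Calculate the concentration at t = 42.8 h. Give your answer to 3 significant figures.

C(t) = C₀ e^(−kt) = 237 × e^(−0.05550 × 42.8) = 237 × e^(−2.375) = 237 × 0.09298 ≈ 22.0 ng/mL

22.0 ng/mL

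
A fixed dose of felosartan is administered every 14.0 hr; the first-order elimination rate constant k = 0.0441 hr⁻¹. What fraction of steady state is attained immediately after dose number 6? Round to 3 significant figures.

0.975

f_n = 1 − e^(−nkτ) = 1 − e^(−6 × 0.04410 × 14.0) = 1 − e^(−3.704) = 1 − 0.02461 ≈ 0.975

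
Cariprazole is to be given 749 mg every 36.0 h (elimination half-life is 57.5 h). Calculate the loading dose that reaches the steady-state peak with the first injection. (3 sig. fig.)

k = ln 2 / 57.5 = 0.01205 h⁻¹
Accumulation ratio R = 1 / (1 − e^(−kτ)) = 1 / (1 − e^(−0.01205×36.0)) = 1 / (1 − 0.6479) = 2.840
Loading dose = maintenance dose × R = 749 × 2.840 ≈ 2130 mg

2130 mg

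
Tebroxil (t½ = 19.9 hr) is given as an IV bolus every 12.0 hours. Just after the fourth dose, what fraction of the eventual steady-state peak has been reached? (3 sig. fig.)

0.812

k = ln 2 / 19.9 = 0.03483 hr⁻¹
f_n = 1 − e^(−nkτ) = 1 − e^(−4 × 0.03483 × 12.0) = 1 − e^(−1.672) = 1 − 0.1879 ≈ 0.812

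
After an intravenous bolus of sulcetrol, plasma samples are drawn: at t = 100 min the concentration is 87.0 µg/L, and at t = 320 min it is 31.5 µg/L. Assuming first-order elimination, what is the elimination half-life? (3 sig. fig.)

k = ln(C₁/C₂) / (t₂ − t₁) = ln(87.0/31.5) / (320 − 100)
  = 1.016 / 220.0 = 0.004618 min⁻¹
t½ = ln 2 / k = ln 2 / 0.004618 ≈ 150 minutes

150 minutes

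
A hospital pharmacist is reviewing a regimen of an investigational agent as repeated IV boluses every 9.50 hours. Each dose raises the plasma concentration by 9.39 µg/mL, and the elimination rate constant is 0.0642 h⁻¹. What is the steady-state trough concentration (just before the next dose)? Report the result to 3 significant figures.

Fraction remaining after one interval: e^(−kτ) = e^(−0.06420 × 9.50) = 0.5434
R = 1 / (1 − 0.5434) = 2.190
Css,max = 9.39 × 2.190 = 20.57 µg/mL
Css,min = Css,max × e^(−kτ) = 20.57 × 0.5434 ≈ 11.2 µg/mL

11.2 µg/mL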